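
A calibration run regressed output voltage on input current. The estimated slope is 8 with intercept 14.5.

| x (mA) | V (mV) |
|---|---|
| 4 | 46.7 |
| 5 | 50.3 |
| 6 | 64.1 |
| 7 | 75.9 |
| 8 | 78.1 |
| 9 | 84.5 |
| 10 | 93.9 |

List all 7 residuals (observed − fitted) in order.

0.2, -4.2, 1.6, 5.4, -0.4, -2, -0.6

x=4: V̂ = 14.5 + 8·4 = 46.5; e = 46.7 − 46.5 = 0.2
x=5: V̂ = 14.5 + 8·5 = 54.5; e = 50.3 − 54.5 = -4.2
x=6: V̂ = 14.5 + 8·6 = 62.5; e = 64.1 − 62.5 = 1.6
x=7: V̂ = 14.5 + 8·7 = 70.5; e = 75.9 − 70.5 = 5.4
x=8: V̂ = 14.5 + 8·8 = 78.5; e = 78.1 − 78.5 = -0.4
x=9: V̂ = 14.5 + 8·9 = 86.5; e = 84.5 − 86.5 = -2
x=10: V̂ = 14.5 + 8·10 = 94.5; e = 93.9 − 94.5 = -0.6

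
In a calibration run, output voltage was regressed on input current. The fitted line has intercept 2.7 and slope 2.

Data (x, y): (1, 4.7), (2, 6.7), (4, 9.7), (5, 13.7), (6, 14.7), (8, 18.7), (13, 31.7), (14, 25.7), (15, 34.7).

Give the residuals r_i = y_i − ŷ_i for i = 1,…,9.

x=1: ŷ = 2.7 + 2·1 = 4.7; r = 4.7 − 4.7 = 0
x=2: ŷ = 2.7 + 2·2 = 6.7; r = 6.7 − 6.7 = 0
x=4: ŷ = 2.7 + 2·4 = 10.7; r = 9.7 − 10.7 = -1
x=5: ŷ = 2.7 + 2·5 = 12.7; r = 13.7 − 12.7 = 1
x=6: ŷ = 2.7 + 2·6 = 14.7; r = 14.7 − 14.7 = 0
x=8: ŷ = 2.7 + 2·8 = 18.7; r = 18.7 − 18.7 = 0
x=13: ŷ = 2.7 + 2·13 = 28.7; r = 31.7 − 28.7 = 3
x=14: ŷ = 2.7 + 2·14 = 30.7; r = 25.7 − 30.7 = -5
x=15: ŷ = 2.7 + 2·15 = 32.7; r = 34.7 − 32.7 = 2

0, 0, -1, 1, 0, 0, 3, -5, 2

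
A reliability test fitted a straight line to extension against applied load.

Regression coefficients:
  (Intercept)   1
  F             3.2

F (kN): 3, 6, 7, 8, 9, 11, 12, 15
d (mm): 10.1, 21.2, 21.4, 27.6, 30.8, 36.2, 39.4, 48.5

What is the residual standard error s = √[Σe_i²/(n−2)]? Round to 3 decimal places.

s = 1.118

F=3: ŷ = 1 + 3.2·3 = 10.6; e = 10.1 − 10.6 = -0.5
F=6: ŷ = 1 + 3.2·6 = 20.2; e = 21.2 − 20.2 = 1
F=7: ŷ = 1 + 3.2·7 = 23.4; e = 21.4 − 23.4 = -2
F=8: ŷ = 1 + 3.2·8 = 26.6; e = 27.6 − 26.6 = 1
F=9: ŷ = 1 + 3.2·9 = 29.8; e = 30.8 − 29.8 = 1
F=11: ŷ = 1 + 3.2·11 = 36.2; e = 36.2 − 36.2 = 0
F=12: ŷ = 1 + 3.2·12 = 39.4; e = 39.4 − 39.4 = 0
F=15: ŷ = 1 + 3.2·15 = 49; e = 48.5 − 49 = -0.5
SSE = 0.25 + 1 + 4 + 1 + 1 + 0 + 0 + 0.25 = 7.5
s = √(7.5/6) = √1.25 ≈ 1.118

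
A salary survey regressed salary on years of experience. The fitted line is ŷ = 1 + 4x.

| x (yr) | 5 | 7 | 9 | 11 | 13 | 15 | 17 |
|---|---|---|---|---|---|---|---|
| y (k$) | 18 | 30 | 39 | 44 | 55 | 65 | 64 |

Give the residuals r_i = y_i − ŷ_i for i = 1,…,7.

-3, 1, 2, -1, 2, 4, -5

x=5: ŷ = 1 + 4·5 = 21; r = 18 − 21 = -3
x=7: ŷ = 1 + 4·7 = 29; r = 30 − 29 = 1
x=9: ŷ = 1 + 4·9 = 37; r = 39 − 37 = 2
x=11: ŷ = 1 + 4·11 = 45; r = 44 − 45 = -1
x=13: ŷ = 1 + 4·13 = 53; r = 55 − 53 = 2
x=15: ŷ = 1 + 4·15 = 61; r = 65 − 61 = 4
x=17: ŷ = 1 + 4·17 = 69; r = 64 − 69 = -5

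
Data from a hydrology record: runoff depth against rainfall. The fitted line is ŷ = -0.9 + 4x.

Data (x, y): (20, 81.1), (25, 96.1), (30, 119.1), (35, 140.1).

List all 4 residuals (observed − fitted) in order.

x=20: ŷ = -0.9 + 4·20 = 79.1; e = 81.1 − 79.1 = 2
x=25: ŷ = -0.9 + 4·25 = 99.1; e = 96.1 − 99.1 = -3
x=30: ŷ = -0.9 + 4·30 = 119.1; e = 119.1 − 119.1 = 0
x=35: ŷ = -0.9 + 4·35 = 139.1; e = 140.1 − 139.1 = 1

2, -3, 0, 1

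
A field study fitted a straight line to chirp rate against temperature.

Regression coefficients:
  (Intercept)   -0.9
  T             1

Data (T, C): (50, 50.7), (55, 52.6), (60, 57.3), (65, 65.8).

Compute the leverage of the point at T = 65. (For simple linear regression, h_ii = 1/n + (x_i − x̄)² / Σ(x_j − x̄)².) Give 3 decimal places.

T̄ = (50 + 55 + 60 + 65)/4 = 57.5
Σ(T − T̄)² = 56.25 + 6.25 + 6.25 + 56.25 = 125
h = 1/4 + (7.5)²/125 = 0.25 + 0.45 = 0.700

h = 0.700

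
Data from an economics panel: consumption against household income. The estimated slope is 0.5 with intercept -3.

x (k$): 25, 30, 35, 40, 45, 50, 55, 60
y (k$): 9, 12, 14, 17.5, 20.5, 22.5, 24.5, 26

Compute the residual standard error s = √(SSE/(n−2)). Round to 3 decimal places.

x=25: ŷ = -3 + 0.5·25 = 9.5; e = 9 − 9.5 = -0.5
x=30: ŷ = -3 + 0.5·30 = 12; e = 12 − 12 = 0
x=35: ŷ = -3 + 0.5·35 = 14.5; e = 14 − 14.5 = -0.5
x=40: ŷ = -3 + 0.5·40 = 17; e = 17.5 − 17 = 0.5
x=45: ŷ = -3 + 0.5·45 = 19.5; e = 20.5 − 19.5 = 1
x=50: ŷ = -3 + 0.5·50 = 22; e = 22.5 − 22 = 0.5
x=55: ŷ = -3 + 0.5·55 = 24.5; e = 24.5 − 24.5 = 0
x=60: ŷ = -3 + 0.5·60 = 27; e = 26 − 27 = -1
SSE = 0.25 + 0 + 0.25 + 0.25 + 1 + 0.25 + 0 + 1 = 3
s = √(3/6) = √0.5 ≈ 0.707

s = 0.707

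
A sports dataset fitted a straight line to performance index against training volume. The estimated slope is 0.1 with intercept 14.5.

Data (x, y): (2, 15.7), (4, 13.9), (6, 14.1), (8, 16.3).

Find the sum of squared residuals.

SSE = 4

x=2: ŷ = 14.5 + 0.1·2 = 14.7; r = 15.7 − 14.7 = 1
x=4: ŷ = 14.5 + 0.1·4 = 14.9; r = 13.9 − 14.9 = -1
x=6: ŷ = 14.5 + 0.1·6 = 15.1; r = 14.1 − 15.1 = -1
x=8: ŷ = 14.5 + 0.1·8 = 15.3; r = 16.3 − 15.3 = 1
SSE = 1 + 1 + 1 + 1 = 4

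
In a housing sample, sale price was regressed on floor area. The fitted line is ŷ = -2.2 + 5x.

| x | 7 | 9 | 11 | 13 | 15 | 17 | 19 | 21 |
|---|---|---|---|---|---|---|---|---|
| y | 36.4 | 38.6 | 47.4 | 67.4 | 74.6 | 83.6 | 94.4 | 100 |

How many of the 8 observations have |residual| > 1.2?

7

x=7: ŷ = -2.2 + 5·7 = 32.8; r = 36.4 − 32.8 = 3.6
x=9: ŷ = -2.2 + 5·9 = 42.8; r = 38.6 − 42.8 = -4.2
x=11: ŷ = -2.2 + 5·11 = 52.8; r = 47.4 − 52.8 = -5.4
x=13: ŷ = -2.2 + 5·13 = 62.8; r = 67.4 − 62.8 = 4.6
x=15: ŷ = -2.2 + 5·15 = 72.8; r = 74.6 − 72.8 = 1.8
x=17: ŷ = -2.2 + 5·17 = 82.8; r = 83.6 − 82.8 = 0.8
x=19: ŷ = -2.2 + 5·19 = 92.8; r = 94.4 − 92.8 = 1.6
x=21: ŷ = -2.2 + 5·21 = 102.8; r = 100 − 102.8 = -2.8
|r| > 1.2: x=7 (|r|=3.6), x=9 (|r|=4.2), x=11 (|r|=5.4), x=13 (|r|=4.6), x=15 (|r|=1.8), x=19 (|r|=1.6), x=21 (|r|=2.8) → 7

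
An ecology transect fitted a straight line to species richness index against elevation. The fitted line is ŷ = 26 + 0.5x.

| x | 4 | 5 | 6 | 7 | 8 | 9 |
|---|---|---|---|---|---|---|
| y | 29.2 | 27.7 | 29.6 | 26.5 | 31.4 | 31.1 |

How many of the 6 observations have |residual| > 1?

x=4: ŷ = 26 + 0.5·4 = 28; r = 29.2 − 28 = 1.2
x=5: ŷ = 26 + 0.5·5 = 28.5; r = 27.7 − 28.5 = -0.8
x=6: ŷ = 26 + 0.5·6 = 29; r = 29.6 − 29 = 0.6
x=7: ŷ = 26 + 0.5·7 = 29.5; r = 26.5 − 29.5 = -3
x=8: ŷ = 26 + 0.5·8 = 30; r = 31.4 − 30 = 1.4
x=9: ŷ = 26 + 0.5·9 = 30.5; r = 31.1 − 30.5 = 0.6
|r| > 1: x=4 (|r|=1.2), x=7 (|r|=3), x=8 (|r|=1.4) → 3

3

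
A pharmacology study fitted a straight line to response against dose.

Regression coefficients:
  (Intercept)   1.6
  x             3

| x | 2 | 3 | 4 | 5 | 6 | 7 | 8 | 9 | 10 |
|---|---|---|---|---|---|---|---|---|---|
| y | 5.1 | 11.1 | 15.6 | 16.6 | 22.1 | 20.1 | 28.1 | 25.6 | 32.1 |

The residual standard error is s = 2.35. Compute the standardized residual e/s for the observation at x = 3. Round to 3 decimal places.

ŷ = 1.6 + 3·3 = 10.6
e = 11.1 − 10.6 = 0.5
e/s = 0.5 / 2.35 = 0.213

0.213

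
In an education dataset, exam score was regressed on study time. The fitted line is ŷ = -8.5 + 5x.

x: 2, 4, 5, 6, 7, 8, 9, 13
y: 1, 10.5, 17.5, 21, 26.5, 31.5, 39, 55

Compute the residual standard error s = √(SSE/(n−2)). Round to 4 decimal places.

x=2: ŷ = -8.5 + 5·2 = 1.5; e = 1 − 1.5 = -0.5
x=4: ŷ = -8.5 + 5·4 = 11.5; e = 10.5 − 11.5 = -1
x=5: ŷ = -8.5 + 5·5 = 16.5; e = 17.5 − 16.5 = 1
x=6: ŷ = -8.5 + 5·6 = 21.5; e = 21 − 21.5 = -0.5
x=7: ŷ = -8.5 + 5·7 = 26.5; e = 26.5 − 26.5 = 0
x=8: ŷ = -8.5 + 5·8 = 31.5; e = 31.5 − 31.5 = 0
x=9: ŷ = -8.5 + 5·9 = 36.5; e = 39 − 36.5 = 2.5
x=13: ŷ = -8.5 + 5·13 = 56.5; e = 55 − 56.5 = -1.5
SSE = 0.25 + 1 + 1 + 0.25 + 0 + 0 + 6.25 + 2.25 = 11
s = √(11/6) = √1.83333 ≈ 1.3540

s = 1.3540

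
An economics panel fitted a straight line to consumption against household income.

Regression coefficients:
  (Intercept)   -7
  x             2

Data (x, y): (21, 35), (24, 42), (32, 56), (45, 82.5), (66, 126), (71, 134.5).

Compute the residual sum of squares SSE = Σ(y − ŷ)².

SSE = 3.5

x=21: ŷ = -7 + 2·21 = 35; e = 35 − 35 = 0
x=24: ŷ = -7 + 2·24 = 41; e = 42 − 41 = 1
x=32: ŷ = -7 + 2·32 = 57; e = 56 − 57 = -1
x=45: ŷ = -7 + 2·45 = 83; e = 82.5 − 83 = -0.5
x=66: ŷ = -7 + 2·66 = 125; e = 126 − 125 = 1
x=71: ŷ = -7 + 2·71 = 135; e = 134.5 − 135 = -0.5
SSE = 0 + 1 + 1 + 0.25 + 1 + 0.25 = 3.5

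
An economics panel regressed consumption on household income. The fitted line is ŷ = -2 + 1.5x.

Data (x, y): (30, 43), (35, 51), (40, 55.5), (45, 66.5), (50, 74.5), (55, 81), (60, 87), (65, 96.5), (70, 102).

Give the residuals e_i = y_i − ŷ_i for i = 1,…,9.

0, 0.5, -2.5, 1, 1.5, 0.5, -1, 1, -1

x=30: ŷ = -2 + 1.5·30 = 43; e = 43 − 43 = 0
x=35: ŷ = -2 + 1.5·35 = 50.5; e = 51 − 50.5 = 0.5
x=40: ŷ = -2 + 1.5·40 = 58; e = 55.5 − 58 = -2.5
x=45: ŷ = -2 + 1.5·45 = 65.5; e = 66.5 − 65.5 = 1
x=50: ŷ = -2 + 1.5·50 = 73; e = 74.5 − 73 = 1.5
x=55: ŷ = -2 + 1.5·55 = 80.5; e = 81 − 80.5 = 0.5
x=60: ŷ = -2 + 1.5·60 = 88; e = 87 − 88 = -1
x=65: ŷ = -2 + 1.5·65 = 95.5; e = 96.5 − 95.5 = 1
x=70: ŷ = -2 + 1.5·70 = 103; e = 102 − 103 = -1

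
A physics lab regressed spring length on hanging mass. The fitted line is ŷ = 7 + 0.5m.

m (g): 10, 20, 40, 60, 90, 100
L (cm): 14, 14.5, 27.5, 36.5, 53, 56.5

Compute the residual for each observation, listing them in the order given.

m=10: ŷ = 7 + 0.5·10 = 12; e = 14 − 12 = 2
m=20: ŷ = 7 + 0.5·20 = 17; e = 14.5 − 17 = -2.5
m=40: ŷ = 7 + 0.5·40 = 27; e = 27.5 − 27 = 0.5
m=60: ŷ = 7 + 0.5·60 = 37; e = 36.5 − 37 = -0.5
m=90: ŷ = 7 + 0.5·90 = 52; e = 53 − 52 = 1
m=100: ŷ = 7 + 0.5·100 = 57; e = 56.5 − 57 = -0.5

2, -2.5, 0.5, -0.5, 1, -0.5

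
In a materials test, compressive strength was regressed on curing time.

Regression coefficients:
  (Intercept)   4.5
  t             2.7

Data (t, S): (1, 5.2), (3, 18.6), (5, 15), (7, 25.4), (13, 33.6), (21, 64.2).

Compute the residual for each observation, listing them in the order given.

t=1: ŷ = 4.5 + 2.7·1 = 7.2; e = 5.2 − 7.2 = -2
t=3: ŷ = 4.5 + 2.7·3 = 12.6; e = 18.6 − 12.6 = 6
t=5: ŷ = 4.5 + 2.7·5 = 18; e = 15 − 18 = -3
t=7: ŷ = 4.5 + 2.7·7 = 23.4; e = 25.4 − 23.4 = 2
t=13: ŷ = 4.5 + 2.7·13 = 39.6; e = 33.6 − 39.6 = -6
t=21: ŷ = 4.5 + 2.7·21 = 61.2; e = 64.2 − 61.2 = 3

-2, 6, -3, 2, -6, 3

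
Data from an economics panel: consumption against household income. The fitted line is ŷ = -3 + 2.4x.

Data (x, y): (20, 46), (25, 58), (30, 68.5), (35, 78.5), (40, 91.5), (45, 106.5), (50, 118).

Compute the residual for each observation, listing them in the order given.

1, 1, -0.5, -2.5, -1.5, 1.5, 1

x=20: ŷ = -3 + 2.4·20 = 45; r = 46 − 45 = 1
x=25: ŷ = -3 + 2.4·25 = 57; r = 58 − 57 = 1
x=30: ŷ = -3 + 2.4·30 = 69; r = 68.5 − 69 = -0.5
x=35: ŷ = -3 + 2.4·35 = 81; r = 78.5 − 81 = -2.5
x=40: ŷ = -3 + 2.4·40 = 93; r = 91.5 − 93 = -1.5
x=45: ŷ = -3 + 2.4·45 = 105; r = 106.5 − 105 = 1.5
x=50: ŷ = -3 + 2.4·50 = 117; r = 118 − 117 = 1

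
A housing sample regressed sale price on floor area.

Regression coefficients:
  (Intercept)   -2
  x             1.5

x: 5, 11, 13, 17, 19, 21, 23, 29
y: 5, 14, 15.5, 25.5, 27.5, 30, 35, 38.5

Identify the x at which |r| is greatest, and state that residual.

x = 29, r = -3

x=5: ŷ = -2 + 1.5·5 = 5.5; r = 5 − 5.5 = -0.5
x=11: ŷ = -2 + 1.5·11 = 14.5; r = 14 − 14.5 = -0.5
x=13: ŷ = -2 + 1.5·13 = 17.5; r = 15.5 − 17.5 = -2
x=17: ŷ = -2 + 1.5·17 = 23.5; r = 25.5 − 23.5 = 2
x=19: ŷ = -2 + 1.5·19 = 26.5; r = 27.5 − 26.5 = 1
x=21: ŷ = -2 + 1.5·21 = 29.5; r = 30 − 29.5 = 0.5
x=23: ŷ = -2 + 1.5·23 = 32.5; r = 35 − 32.5 = 2.5
x=29: ŷ = -2 + 1.5·29 = 41.5; r = 38.5 − 41.5 = -3
Largest |r| is 3 at x = 29, residual -3.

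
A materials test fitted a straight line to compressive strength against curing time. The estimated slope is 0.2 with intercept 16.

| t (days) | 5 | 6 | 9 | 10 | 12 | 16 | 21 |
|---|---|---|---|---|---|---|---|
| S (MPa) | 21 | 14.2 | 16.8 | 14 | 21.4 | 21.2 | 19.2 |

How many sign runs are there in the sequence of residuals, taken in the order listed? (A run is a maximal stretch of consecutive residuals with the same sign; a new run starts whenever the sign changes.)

4 runs

t=5: Ŝ = 16 + 0.2·5 = 17; r = 21 − 17 = 4
t=6: Ŝ = 16 + 0.2·6 = 17.2; r = 14.2 − 17.2 = -3
t=9: Ŝ = 16 + 0.2·9 = 17.8; r = 16.8 − 17.8 = -1
t=10: Ŝ = 16 + 0.2·10 = 18; r = 14 − 18 = -4
t=12: Ŝ = 16 + 0.2·12 = 18.4; r = 21.4 − 18.4 = 3
t=16: Ŝ = 16 + 0.2·16 = 19.2; r = 21.2 − 19.2 = 2
t=21: Ŝ = 16 + 0.2·21 = 20.2; r = 19.2 − 20.2 = -1
Signs: + − − − + + −
Runs: +×1, −×3, +×2, −×1 → 4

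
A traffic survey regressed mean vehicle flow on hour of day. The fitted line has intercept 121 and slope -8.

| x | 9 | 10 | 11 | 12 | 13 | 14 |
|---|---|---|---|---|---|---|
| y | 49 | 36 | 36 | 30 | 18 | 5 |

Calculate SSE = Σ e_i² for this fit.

SSE = 76

x=9: ŷ = 121 − 8·9 = 49; e = 49 − 49 = 0
x=10: ŷ = 121 − 8·10 = 41; e = 36 − 41 = -5
x=11: ŷ = 121 − 8·11 = 33; e = 36 − 33 = 3
x=12: ŷ = 121 − 8·12 = 25; e = 30 − 25 = 5
x=13: ŷ = 121 − 8·13 = 17; e = 18 − 17 = 1
x=14: ŷ = 121 − 8·14 = 9; e = 5 − 9 = -4
SSE = 0 + 25 + 9 + 25 + 1 + 16 = 76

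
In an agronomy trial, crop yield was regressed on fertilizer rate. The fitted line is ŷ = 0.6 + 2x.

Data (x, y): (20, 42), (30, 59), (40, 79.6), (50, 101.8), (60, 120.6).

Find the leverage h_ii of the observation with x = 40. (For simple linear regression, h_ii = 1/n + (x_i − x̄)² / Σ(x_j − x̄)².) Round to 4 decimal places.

h = 0.2000

x̄ = (20 + 30 + 40 + 50 + 60)/5 = 40
Σ(x − x̄)² = 400 + 100 + 0 + 100 + 400 = 1000
h = 1/5 + (0)²/1000 = 0.2 + 0 = 0.2000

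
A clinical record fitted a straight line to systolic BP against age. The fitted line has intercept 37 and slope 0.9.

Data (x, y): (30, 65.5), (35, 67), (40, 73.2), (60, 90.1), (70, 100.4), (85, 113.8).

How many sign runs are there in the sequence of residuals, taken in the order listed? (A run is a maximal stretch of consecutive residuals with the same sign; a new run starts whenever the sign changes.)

x=30: ŷ = 37 + 0.9·30 = 64; r = 65.5 − 64 = 1.5
x=35: ŷ = 37 + 0.9·35 = 68.5; r = 67 − 68.5 = -1.5
x=40: ŷ = 37 + 0.9·40 = 73; r = 73.2 − 73 = 0.2
x=60: ŷ = 37 + 0.9·60 = 91; r = 90.1 − 91 = -0.9
x=70: ŷ = 37 + 0.9·70 = 100; r = 100.4 − 100 = 0.4
x=85: ŷ = 37 + 0.9·85 = 113.5; r = 113.8 − 113.5 = 0.3
Signs: + − + − + +
Runs: +×1, −×1, +×1, −×1, +×2 → 5

5 runs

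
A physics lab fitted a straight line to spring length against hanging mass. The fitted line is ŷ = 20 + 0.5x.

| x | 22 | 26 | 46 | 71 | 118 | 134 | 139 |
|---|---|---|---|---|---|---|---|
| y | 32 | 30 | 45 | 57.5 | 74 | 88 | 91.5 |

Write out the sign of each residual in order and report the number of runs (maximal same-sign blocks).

x=22: ŷ = 20 + 0.5·22 = 31; e = 32 − 31 = 1
x=26: ŷ = 20 + 0.5·26 = 33; e = 30 − 33 = -3
x=46: ŷ = 20 + 0.5·46 = 43; e = 45 − 43 = 2
x=71: ŷ = 20 + 0.5·71 = 55.5; e = 57.5 − 55.5 = 2
x=118: ŷ = 20 + 0.5·118 = 79; e = 74 − 79 = -5
x=134: ŷ = 20 + 0.5·134 = 87; e = 88 − 87 = 1
x=139: ŷ = 20 + 0.5·139 = 89.5; e = 91.5 − 89.5 = 2
Signs: + − + + − + +
Runs: +×1, −×1, +×2, −×1, +×2 → 5

5 runs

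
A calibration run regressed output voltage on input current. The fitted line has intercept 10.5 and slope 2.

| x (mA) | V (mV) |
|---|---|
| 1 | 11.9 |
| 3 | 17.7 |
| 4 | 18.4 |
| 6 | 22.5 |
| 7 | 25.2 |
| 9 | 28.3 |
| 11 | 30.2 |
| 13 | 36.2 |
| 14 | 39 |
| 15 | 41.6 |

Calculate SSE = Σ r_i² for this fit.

x=1: ŷ = 10.5 + 2·1 = 12.5; r = 11.9 − 12.5 = -0.6
x=3: ŷ = 10.5 + 2·3 = 16.5; r = 17.7 − 16.5 = 1.2
x=4: ŷ = 10.5 + 2·4 = 18.5; r = 18.4 − 18.5 = -0.1
x=6: ŷ = 10.5 + 2·6 = 22.5; r = 22.5 − 22.5 = 0
x=7: ŷ = 10.5 + 2·7 = 24.5; r = 25.2 − 24.5 = 0.7
x=9: ŷ = 10.5 + 2·9 = 28.5; r = 28.3 − 28.5 = -0.2
x=11: ŷ = 10.5 + 2·11 = 32.5; r = 30.2 − 32.5 = -2.3
x=13: ŷ = 10.5 + 2·13 = 36.5; r = 36.2 − 36.5 = -0.3
x=14: ŷ = 10.5 + 2·14 = 38.5; r = 39 − 38.5 = 0.5
x=15: ŷ = 10.5 + 2·15 = 40.5; r = 41.6 − 40.5 = 1.1
SSE = 0.36 + 1.44 + 0.01 + 0 + 0.49 + 0.04 + 5.29 + 0.09 + 0.25 + 1.21 = 9.18

SSE = 9.18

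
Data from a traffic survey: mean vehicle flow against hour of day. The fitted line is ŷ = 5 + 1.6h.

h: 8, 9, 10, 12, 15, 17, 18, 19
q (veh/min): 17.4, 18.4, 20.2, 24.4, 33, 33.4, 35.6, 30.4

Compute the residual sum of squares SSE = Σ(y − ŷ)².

h=8: ŷ = 5 + 1.6·8 = 17.8; r = 17.4 − 17.8 = -0.4
h=9: ŷ = 5 + 1.6·9 = 19.4; r = 18.4 − 19.4 = -1
h=10: ŷ = 5 + 1.6·10 = 21; r = 20.2 − 21 = -0.8
h=12: ŷ = 5 + 1.6·12 = 24.2; r = 24.4 − 24.2 = 0.2
h=15: ŷ = 5 + 1.6·15 = 29; r = 33 − 29 = 4
h=17: ŷ = 5 + 1.6·17 = 32.2; r = 33.4 − 32.2 = 1.2
h=18: ŷ = 5 + 1.6·18 = 33.8; r = 35.6 − 33.8 = 1.8
h=19: ŷ = 5 + 1.6·19 = 35.4; r = 30.4 − 35.4 = -5
SSE = 0.16 + 1 + 0.64 + 0.04 + 16 + 1.44 + 3.24 + 25 = 47.52

SSE = 47.52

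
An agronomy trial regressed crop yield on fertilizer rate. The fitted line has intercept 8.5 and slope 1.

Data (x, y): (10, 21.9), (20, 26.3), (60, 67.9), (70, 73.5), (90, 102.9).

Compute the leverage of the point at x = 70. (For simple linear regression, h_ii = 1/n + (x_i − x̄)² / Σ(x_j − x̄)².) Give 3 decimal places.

x̄ = (10 + 20 + 60 + 70 + 90)/5 = 50
Σ(x − x̄)² = 1600 + 900 + 100 + 400 + 1600 = 4600
h = 1/5 + (20)²/4600 = 0.2 + 0.0869565 = 0.287

h = 0.287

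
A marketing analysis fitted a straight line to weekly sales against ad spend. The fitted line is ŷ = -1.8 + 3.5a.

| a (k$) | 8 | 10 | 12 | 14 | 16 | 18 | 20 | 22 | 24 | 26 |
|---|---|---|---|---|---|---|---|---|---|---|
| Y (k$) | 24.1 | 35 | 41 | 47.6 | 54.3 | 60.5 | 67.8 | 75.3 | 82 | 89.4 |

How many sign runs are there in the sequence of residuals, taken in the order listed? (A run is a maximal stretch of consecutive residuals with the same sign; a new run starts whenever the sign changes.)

6 runs

a=8: ŷ = -1.8 + 3.5·8 = 26.2; e = 24.1 − 26.2 = -2.1
a=10: ŷ = -1.8 + 3.5·10 = 33.2; e = 35 − 33.2 = 1.8
a=12: ŷ = -1.8 + 3.5·12 = 40.2; e = 41 − 40.2 = 0.8
a=14: ŷ = -1.8 + 3.5·14 = 47.2; e = 47.6 − 47.2 = 0.4
a=16: ŷ = -1.8 + 3.5·16 = 54.2; e = 54.3 − 54.2 = 0.1
a=18: ŷ = -1.8 + 3.5·18 = 61.2; e = 60.5 − 61.2 = -0.7
a=20: ŷ = -1.8 + 3.5·20 = 68.2; e = 67.8 − 68.2 = -0.4
a=22: ŷ = -1.8 + 3.5·22 = 75.2; e = 75.3 − 75.2 = 0.1
a=24: ŷ = -1.8 + 3.5·24 = 82.2; e = 82 − 82.2 = -0.2
a=26: ŷ = -1.8 + 3.5·26 = 89.2; e = 89.4 − 89.2 = 0.2
Signs: − + + + + − − + − +
Runs: −×1, +×4, −×2, +×1, −×1, +×1 → 6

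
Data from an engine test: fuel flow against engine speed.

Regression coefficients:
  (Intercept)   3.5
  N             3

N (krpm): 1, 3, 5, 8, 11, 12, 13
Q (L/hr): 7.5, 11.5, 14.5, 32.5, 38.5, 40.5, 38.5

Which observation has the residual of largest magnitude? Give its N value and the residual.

N=1: Q̂ = 3.5 + 3·1 = 6.5; e = 7.5 − 6.5 = 1
N=3: Q̂ = 3.5 + 3·3 = 12.5; e = 11.5 − 12.5 = -1
N=5: Q̂ = 3.5 + 3·5 = 18.5; e = 14.5 − 18.5 = -4
N=8: Q̂ = 3.5 + 3·8 = 27.5; e = 32.5 − 27.5 = 5
N=11: Q̂ = 3.5 + 3·11 = 36.5; e = 38.5 − 36.5 = 2
N=12: Q̂ = 3.5 + 3·12 = 39.5; e = 40.5 − 39.5 = 1
N=13: Q̂ = 3.5 + 3·13 = 42.5; e = 38.5 − 42.5 = -4
Largest |e| is 5 at N = 8, residual 5.

N = 8, e = 5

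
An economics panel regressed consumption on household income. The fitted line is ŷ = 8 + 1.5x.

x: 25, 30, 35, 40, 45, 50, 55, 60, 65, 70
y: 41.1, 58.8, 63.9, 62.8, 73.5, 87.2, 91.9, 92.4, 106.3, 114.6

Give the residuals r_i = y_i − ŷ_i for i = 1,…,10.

-4.4, 5.8, 3.4, -5.2, -2, 4.2, 1.4, -5.6, 0.8, 1.6

x=25: ŷ = 8 + 1.5·25 = 45.5; r = 41.1 − 45.5 = -4.4
x=30: ŷ = 8 + 1.5·30 = 53; r = 58.8 − 53 = 5.8
x=35: ŷ = 8 + 1.5·35 = 60.5; r = 63.9 − 60.5 = 3.4
x=40: ŷ = 8 + 1.5·40 = 68; r = 62.8 − 68 = -5.2
x=45: ŷ = 8 + 1.5·45 = 75.5; r = 73.5 − 75.5 = -2
x=50: ŷ = 8 + 1.5·50 = 83; r = 87.2 − 83 = 4.2
x=55: ŷ = 8 + 1.5·55 = 90.5; r = 91.9 − 90.5 = 1.4
x=60: ŷ = 8 + 1.5·60 = 98; r = 92.4 − 98 = -5.6
x=65: ŷ = 8 + 1.5·65 = 105.5; r = 106.3 − 105.5 = 0.8
x=70: ŷ = 8 + 1.5·70 = 113; r = 114.6 − 113 = 1.6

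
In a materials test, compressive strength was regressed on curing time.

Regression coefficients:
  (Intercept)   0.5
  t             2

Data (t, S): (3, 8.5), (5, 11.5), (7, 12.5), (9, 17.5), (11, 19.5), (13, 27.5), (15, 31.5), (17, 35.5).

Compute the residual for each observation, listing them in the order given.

t=3: Ŝ = 0.5 + 2·3 = 6.5; e = 8.5 − 6.5 = 2
t=5: Ŝ = 0.5 + 2·5 = 10.5; e = 11.5 − 10.5 = 1
t=7: Ŝ = 0.5 + 2·7 = 14.5; e = 12.5 − 14.5 = -2
t=9: Ŝ = 0.5 + 2·9 = 18.5; e = 17.5 − 18.5 = -1
t=11: Ŝ = 0.5 + 2·11 = 22.5; e = 19.5 − 22.5 = -3
t=13: Ŝ = 0.5 + 2·13 = 26.5; e = 27.5 − 26.5 = 1
t=15: Ŝ = 0.5 + 2·15 = 30.5; e = 31.5 − 30.5 = 1
t=17: Ŝ = 0.5 + 2·17 = 34.5; e = 35.5 − 34.5 = 1

2, 1, -2, -1, -3, 1, 1, 1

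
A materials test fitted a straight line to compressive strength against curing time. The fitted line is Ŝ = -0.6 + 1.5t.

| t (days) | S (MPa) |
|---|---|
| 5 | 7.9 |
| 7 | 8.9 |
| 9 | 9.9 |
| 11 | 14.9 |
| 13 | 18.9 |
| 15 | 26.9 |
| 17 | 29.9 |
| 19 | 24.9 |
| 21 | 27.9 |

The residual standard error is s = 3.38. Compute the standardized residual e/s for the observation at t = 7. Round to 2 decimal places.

Ŝ = -0.6 + 1.5·7 = 9.9
e = 8.9 − 9.9 = -1
e/s = -1 / 3.38 = -0.30

-0.30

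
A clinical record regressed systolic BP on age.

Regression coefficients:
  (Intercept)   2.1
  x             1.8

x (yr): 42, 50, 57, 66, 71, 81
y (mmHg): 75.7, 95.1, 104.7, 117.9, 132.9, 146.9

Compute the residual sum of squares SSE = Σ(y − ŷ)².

x=42: ŷ = 2.1 + 1.8·42 = 77.7; r = 75.7 − 77.7 = -2
x=50: ŷ = 2.1 + 1.8·50 = 92.1; r = 95.1 − 92.1 = 3
x=57: ŷ = 2.1 + 1.8·57 = 104.7; r = 104.7 − 104.7 = 0
x=66: ŷ = 2.1 + 1.8·66 = 120.9; r = 117.9 − 120.9 = -3
x=71: ŷ = 2.1 + 1.8·71 = 129.9; r = 132.9 − 129.9 = 3
x=81: ŷ = 2.1 + 1.8·81 = 147.9; r = 146.9 − 147.9 = -1
SSE = 4 + 9 + 0 + 9 + 9 + 1 = 32

SSE = 32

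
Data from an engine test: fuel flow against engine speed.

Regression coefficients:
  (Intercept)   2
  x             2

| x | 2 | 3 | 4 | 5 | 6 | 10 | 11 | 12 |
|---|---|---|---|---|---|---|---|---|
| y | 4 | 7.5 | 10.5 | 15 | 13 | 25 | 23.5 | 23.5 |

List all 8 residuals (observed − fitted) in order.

x=2: ŷ = 2 + 2·2 = 6; r = 4 − 6 = -2
x=3: ŷ = 2 + 2·3 = 8; r = 7.5 − 8 = -0.5
x=4: ŷ = 2 + 2·4 = 10; r = 10.5 − 10 = 0.5
x=5: ŷ = 2 + 2·5 = 12; r = 15 − 12 = 3
x=6: ŷ = 2 + 2·6 = 14; r = 13 − 14 = -1
x=10: ŷ = 2 + 2·10 = 22; r = 25 − 22 = 3
x=11: ŷ = 2 + 2·11 = 24; r = 23.5 − 24 = -0.5
x=12: ŷ = 2 + 2·12 = 26; r = 23.5 − 26 = -2.5

-2, -0.5, 0.5, 3, -1, 3, -0.5, -2.5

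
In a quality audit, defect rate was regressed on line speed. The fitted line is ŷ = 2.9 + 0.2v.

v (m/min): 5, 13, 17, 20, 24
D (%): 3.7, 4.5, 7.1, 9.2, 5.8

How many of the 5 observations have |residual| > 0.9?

v=5: ŷ = 2.9 + 0.2·5 = 3.9; r = 3.7 − 3.9 = -0.2
v=13: ŷ = 2.9 + 0.2·13 = 5.5; r = 4.5 − 5.5 = -1
v=17: ŷ = 2.9 + 0.2·17 = 6.3; r = 7.1 − 6.3 = 0.8
v=20: ŷ = 2.9 + 0.2·20 = 6.9; r = 9.2 − 6.9 = 2.3
v=24: ŷ = 2.9 + 0.2·24 = 7.7; r = 5.8 − 7.7 = -1.9
|r| > 0.9: v=13 (|r|=1), v=20 (|r|=2.3), v=24 (|r|=1.9) → 3

3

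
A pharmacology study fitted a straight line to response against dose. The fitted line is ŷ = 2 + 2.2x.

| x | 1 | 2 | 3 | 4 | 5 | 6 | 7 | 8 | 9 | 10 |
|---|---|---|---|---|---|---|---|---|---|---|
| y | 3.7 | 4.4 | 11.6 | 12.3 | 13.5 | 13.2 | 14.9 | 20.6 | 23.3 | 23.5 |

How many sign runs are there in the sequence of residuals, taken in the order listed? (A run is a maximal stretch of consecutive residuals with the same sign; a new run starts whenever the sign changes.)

x=1: ŷ = 2 + 2.2·1 = 4.2; e = 3.7 − 4.2 = -0.5
x=2: ŷ = 2 + 2.2·2 = 6.4; e = 4.4 − 6.4 = -2
x=3: ŷ = 2 + 2.2·3 = 8.6; e = 11.6 − 8.6 = 3
x=4: ŷ = 2 + 2.2·4 = 10.8; e = 12.3 − 10.8 = 1.5
x=5: ŷ = 2 + 2.2·5 = 13; e = 13.5 − 13 = 0.5
x=6: ŷ = 2 + 2.2·6 = 15.2; e = 13.2 − 15.2 = -2
x=7: ŷ = 2 + 2.2·7 = 17.4; e = 14.9 − 17.4 = -2.5
x=8: ŷ = 2 + 2.2·8 = 19.6; e = 20.6 − 19.6 = 1
x=9: ŷ = 2 + 2.2·9 = 21.8; e = 23.3 − 21.8 = 1.5
x=10: ŷ = 2 + 2.2·10 = 24; e = 23.5 − 24 = -0.5
Signs: − − + + + − − + + −
Runs: −×2, +×3, −×2, +×2, −×1 → 5

5 runs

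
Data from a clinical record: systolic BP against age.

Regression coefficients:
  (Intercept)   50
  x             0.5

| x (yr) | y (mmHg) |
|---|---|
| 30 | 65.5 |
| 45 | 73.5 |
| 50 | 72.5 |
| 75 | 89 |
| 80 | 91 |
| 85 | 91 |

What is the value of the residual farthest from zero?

r = -2.5

x=30: ŷ = 50 + 0.5·30 = 65; r = 65.5 − 65 = 0.5
x=45: ŷ = 50 + 0.5·45 = 72.5; r = 73.5 − 72.5 = 1
x=50: ŷ = 50 + 0.5·50 = 75; r = 72.5 − 75 = -2.5
x=75: ŷ = 50 + 0.5·75 = 87.5; r = 89 − 87.5 = 1.5
x=80: ŷ = 50 + 0.5·80 = 90; r = 91 − 90 = 1
x=85: ŷ = 50 + 0.5·85 = 92.5; r = 91 − 92.5 = -1.5
Largest |r| is 2.5 at x = 50, residual -2.5.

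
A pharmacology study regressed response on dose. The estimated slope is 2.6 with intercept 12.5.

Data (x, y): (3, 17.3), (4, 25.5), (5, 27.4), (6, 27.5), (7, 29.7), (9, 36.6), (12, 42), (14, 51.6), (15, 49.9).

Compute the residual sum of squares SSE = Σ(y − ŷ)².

x=3: ŷ = 12.5 + 2.6·3 = 20.3; r = 17.3 − 20.3 = -3
x=4: ŷ = 12.5 + 2.6·4 = 22.9; r = 25.5 − 22.9 = 2.6
x=5: ŷ = 12.5 + 2.6·5 = 25.5; r = 27.4 − 25.5 = 1.9
x=6: ŷ = 12.5 + 2.6·6 = 28.1; r = 27.5 − 28.1 = -0.6
x=7: ŷ = 12.5 + 2.6·7 = 30.7; r = 29.7 − 30.7 = -1
x=9: ŷ = 12.5 + 2.6·9 = 35.9; r = 36.6 − 35.9 = 0.7
x=12: ŷ = 12.5 + 2.6·12 = 43.7; r = 42 − 43.7 = -1.7
x=14: ŷ = 12.5 + 2.6·14 = 48.9; r = 51.6 − 48.9 = 2.7
x=15: ŷ = 12.5 + 2.6·15 = 51.5; r = 49.9 − 51.5 = -1.6
SSE = 9 + 6.76 + 3.61 + 0.36 + 1 + 0.49 + 2.89 + 7.29 + 2.56 = 33.96

SSE = 33.96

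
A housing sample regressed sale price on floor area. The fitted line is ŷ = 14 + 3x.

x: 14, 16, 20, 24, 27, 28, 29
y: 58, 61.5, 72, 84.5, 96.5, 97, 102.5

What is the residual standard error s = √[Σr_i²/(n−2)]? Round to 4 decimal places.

x=14: ŷ = 14 + 3·14 = 56; r = 58 − 56 = 2
x=16: ŷ = 14 + 3·16 = 62; r = 61.5 − 62 = -0.5
x=20: ŷ = 14 + 3·20 = 74; r = 72 − 74 = -2
x=24: ŷ = 14 + 3·24 = 86; r = 84.5 − 86 = -1.5
x=27: ŷ = 14 + 3·27 = 95; r = 96.5 − 95 = 1.5
x=28: ŷ = 14 + 3·28 = 98; r = 97 − 98 = -1
x=29: ŷ = 14 + 3·29 = 101; r = 102.5 − 101 = 1.5
SSE = 4 + 0.25 + 4 + 2.25 + 2.25 + 1 + 2.25 = 16
s = √(16/5) = √3.2 ≈ 1.7889

s = 1.7889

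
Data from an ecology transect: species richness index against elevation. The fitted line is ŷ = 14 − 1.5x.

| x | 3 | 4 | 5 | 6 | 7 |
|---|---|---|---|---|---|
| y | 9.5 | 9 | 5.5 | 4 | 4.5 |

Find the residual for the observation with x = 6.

ŷ = 14 − 1.5·6 = 5
r = 4 − 5 = -1

r = -1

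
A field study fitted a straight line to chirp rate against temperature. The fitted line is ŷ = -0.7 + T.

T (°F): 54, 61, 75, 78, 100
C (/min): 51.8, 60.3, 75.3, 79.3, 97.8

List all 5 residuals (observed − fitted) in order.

-1.5, 0, 1, 2, -1.5

T=54: ŷ = -0.7 + 54 = 53.3; e = 51.8 − 53.3 = -1.5
T=61: ŷ = -0.7 + 61 = 60.3; e = 60.3 − 60.3 = 0
T=75: ŷ = -0.7 + 75 = 74.3; e = 75.3 − 74.3 = 1
T=78: ŷ = -0.7 + 78 = 77.3; e = 79.3 − 77.3 = 2
T=100: ŷ = -0.7 + 100 = 99.3; e = 97.8 − 99.3 = -1.5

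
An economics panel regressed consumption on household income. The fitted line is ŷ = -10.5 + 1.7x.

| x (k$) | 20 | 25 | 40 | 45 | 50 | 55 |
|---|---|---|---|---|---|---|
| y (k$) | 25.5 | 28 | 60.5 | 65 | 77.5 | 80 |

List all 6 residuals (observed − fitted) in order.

2, -4, 3, -1, 3, -3

x=20: ŷ = -10.5 + 1.7·20 = 23.5; r = 25.5 − 23.5 = 2
x=25: ŷ = -10.5 + 1.7·25 = 32; r = 28 − 32 = -4
x=40: ŷ = -10.5 + 1.7·40 = 57.5; r = 60.5 − 57.5 = 3
x=45: ŷ = -10.5 + 1.7·45 = 66; r = 65 − 66 = -1
x=50: ŷ = -10.5 + 1.7·50 = 74.5; r = 77.5 − 74.5 = 3
x=55: ŷ = -10.5 + 1.7·55 = 83; r = 80 − 83 = -3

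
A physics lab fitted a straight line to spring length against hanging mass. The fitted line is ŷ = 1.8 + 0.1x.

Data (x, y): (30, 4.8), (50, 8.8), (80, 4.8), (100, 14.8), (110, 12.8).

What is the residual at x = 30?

ŷ = 1.8 + 0.1·30 = 4.8
r = 4.8 − 4.8 = 0

r = 0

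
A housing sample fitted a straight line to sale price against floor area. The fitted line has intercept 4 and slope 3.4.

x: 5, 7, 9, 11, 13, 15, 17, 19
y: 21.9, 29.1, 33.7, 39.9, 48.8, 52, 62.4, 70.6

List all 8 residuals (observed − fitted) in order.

x=5: ŷ = 4 + 3.4·5 = 21; r = 21.9 − 21 = 0.9
x=7: ŷ = 4 + 3.4·7 = 27.8; r = 29.1 − 27.8 = 1.3
x=9: ŷ = 4 + 3.4·9 = 34.6; r = 33.7 − 34.6 = -0.9
x=11: ŷ = 4 + 3.4·11 = 41.4; r = 39.9 − 41.4 = -1.5
x=13: ŷ = 4 + 3.4·13 = 48.2; r = 48.8 − 48.2 = 0.6
x=15: ŷ = 4 + 3.4·15 = 55; r = 52 − 55 = -3
x=17: ŷ = 4 + 3.4·17 = 61.8; r = 62.4 − 61.8 = 0.6
x=19: ŷ = 4 + 3.4·19 = 68.6; r = 70.6 − 68.6 = 2

0.9, 1.3, -0.9, -1.5, 0.6, -3, 0.6, 2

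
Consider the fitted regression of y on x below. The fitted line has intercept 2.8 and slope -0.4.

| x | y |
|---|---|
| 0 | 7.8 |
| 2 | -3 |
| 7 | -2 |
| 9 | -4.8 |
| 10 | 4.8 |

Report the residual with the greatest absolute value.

e = 6

x=0: ŷ = 2.8 − 0.4·0 = 2.8; e = 7.8 − 2.8 = 5
x=2: ŷ = 2.8 − 0.4·2 = 2; e = -3 − 2 = -5
x=7: ŷ = 2.8 − 0.4·7 = 0; e = -2 − 0 = -2
x=9: ŷ = 2.8 − 0.4·9 = -0.8; e = -4.8 − (-0.8) = -4
x=10: ŷ = 2.8 − 0.4·10 = -1.2; e = 4.8 − (-1.2) = 6
Largest |e| is 6 at x = 10, residual 6.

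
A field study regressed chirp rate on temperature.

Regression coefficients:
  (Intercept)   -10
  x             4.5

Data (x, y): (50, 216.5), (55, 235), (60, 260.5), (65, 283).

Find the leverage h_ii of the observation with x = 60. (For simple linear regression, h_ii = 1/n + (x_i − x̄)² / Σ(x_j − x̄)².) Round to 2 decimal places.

x̄ = (50 + 55 + 60 + 65)/4 = 57.5
Σ(x − x̄)² = 56.25 + 6.25 + 6.25 + 56.25 = 125
h = 1/4 + (2.5)²/125 = 0.25 + 0.05 = 0.30

h = 0.30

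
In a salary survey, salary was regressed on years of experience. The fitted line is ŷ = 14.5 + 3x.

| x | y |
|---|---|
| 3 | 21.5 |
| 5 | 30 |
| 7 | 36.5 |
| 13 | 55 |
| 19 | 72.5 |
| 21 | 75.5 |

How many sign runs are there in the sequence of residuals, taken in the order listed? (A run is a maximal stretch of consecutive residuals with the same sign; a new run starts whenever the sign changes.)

3 runs

x=3: ŷ = 14.5 + 3·3 = 23.5; e = 21.5 − 23.5 = -2
x=5: ŷ = 14.5 + 3·5 = 29.5; e = 30 − 29.5 = 0.5
x=7: ŷ = 14.5 + 3·7 = 35.5; e = 36.5 − 35.5 = 1
x=13: ŷ = 14.5 + 3·13 = 53.5; e = 55 − 53.5 = 1.5
x=19: ŷ = 14.5 + 3·19 = 71.5; e = 72.5 − 71.5 = 1
x=21: ŷ = 14.5 + 3·21 = 77.5; e = 75.5 − 77.5 = -2
Signs: − + + + + −
Runs: −×1, +×4, −×1 → 3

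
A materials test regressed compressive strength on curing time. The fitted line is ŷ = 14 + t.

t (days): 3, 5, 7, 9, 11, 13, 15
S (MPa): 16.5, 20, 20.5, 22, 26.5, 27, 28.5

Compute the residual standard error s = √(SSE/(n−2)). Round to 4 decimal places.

t=3: ŷ = 14 + 3 = 17; e = 16.5 − 17 = -0.5
t=5: ŷ = 14 + 5 = 19; e = 20 − 19 = 1
t=7: ŷ = 14 + 7 = 21; e = 20.5 − 21 = -0.5
t=9: ŷ = 14 + 9 = 23; e = 22 − 23 = -1
t=11: ŷ = 14 + 11 = 25; e = 26.5 − 25 = 1.5
t=13: ŷ = 14 + 13 = 27; e = 27 − 27 = 0
t=15: ŷ = 14 + 15 = 29; e = 28.5 − 29 = -0.5
SSE = 0.25 + 1 + 0.25 + 1 + 2.25 + 0 + 0.25 = 5
s = √(5/5) = √1 ≈ 1.0000

s = 1.0000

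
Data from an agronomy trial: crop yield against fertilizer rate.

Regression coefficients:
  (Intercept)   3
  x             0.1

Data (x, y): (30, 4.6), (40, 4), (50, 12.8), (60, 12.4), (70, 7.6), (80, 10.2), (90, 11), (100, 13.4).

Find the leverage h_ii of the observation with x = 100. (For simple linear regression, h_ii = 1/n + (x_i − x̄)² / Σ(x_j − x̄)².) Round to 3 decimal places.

x̄ = (30 + 40 + 50 + 60 + 70 + 80 + 90 + 100)/8 = 65
Σ(x − x̄)² = 1225 + 625 + 225 + 25 + 25 + 225 + 625 + 1225 = 4200
h = 1/8 + (35)²/4200 = 0.125 + 0.291667 = 0.417

h = 0.417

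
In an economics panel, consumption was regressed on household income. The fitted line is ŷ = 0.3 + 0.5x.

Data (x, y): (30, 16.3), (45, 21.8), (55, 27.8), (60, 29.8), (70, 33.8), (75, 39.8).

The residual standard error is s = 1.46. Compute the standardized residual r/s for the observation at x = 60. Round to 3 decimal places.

-0.342

ŷ = 0.3 + 0.5·60 = 30.3
r = 29.8 − 30.3 = -0.5
r/s = -0.5 / 1.46 = -0.342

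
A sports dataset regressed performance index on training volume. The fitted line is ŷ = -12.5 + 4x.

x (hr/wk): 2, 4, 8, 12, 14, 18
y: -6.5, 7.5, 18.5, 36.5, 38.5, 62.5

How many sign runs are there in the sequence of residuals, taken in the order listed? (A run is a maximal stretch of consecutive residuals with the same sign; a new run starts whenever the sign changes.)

x=2: ŷ = -12.5 + 4·2 = -4.5; e = -6.5 − (-4.5) = -2
x=4: ŷ = -12.5 + 4·4 = 3.5; e = 7.5 − 3.5 = 4
x=8: ŷ = -12.5 + 4·8 = 19.5; e = 18.5 − 19.5 = -1
x=12: ŷ = -12.5 + 4·12 = 35.5; e = 36.5 − 35.5 = 1
x=14: ŷ = -12.5 + 4·14 = 43.5; e = 38.5 − 43.5 = -5
x=18: ŷ = -12.5 + 4·18 = 59.5; e = 62.5 − 59.5 = 3
Signs: − + − + − +
Runs: −×1, +×1, −×1, +×1, −×1, +×1 → 6

6 runs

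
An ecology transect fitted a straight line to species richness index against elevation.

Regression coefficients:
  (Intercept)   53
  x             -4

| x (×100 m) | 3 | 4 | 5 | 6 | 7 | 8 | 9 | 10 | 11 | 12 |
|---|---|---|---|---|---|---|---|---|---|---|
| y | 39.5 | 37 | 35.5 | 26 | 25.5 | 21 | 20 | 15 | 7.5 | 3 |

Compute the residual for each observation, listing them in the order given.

-1.5, 0, 2.5, -3, 0.5, 0, 3, 2, -1.5, -2

x=3: ŷ = 53 − 4·3 = 41; r = 39.5 − 41 = -1.5
x=4: ŷ = 53 − 4·4 = 37; r = 37 − 37 = 0
x=5: ŷ = 53 − 4·5 = 33; r = 35.5 − 33 = 2.5
x=6: ŷ = 53 − 4·6 = 29; r = 26 − 29 = -3
x=7: ŷ = 53 − 4·7 = 25; r = 25.5 − 25 = 0.5
x=8: ŷ = 53 − 4·8 = 21; r = 21 − 21 = 0
x=9: ŷ = 53 − 4·9 = 17; r = 20 − 17 = 3
x=10: ŷ = 53 − 4·10 = 13; r = 15 − 13 = 2
x=11: ŷ = 53 − 4·11 = 9; r = 7.5 − 9 = -1.5
x=12: ŷ = 53 − 4·12 = 5; r = 3 − 5 = -2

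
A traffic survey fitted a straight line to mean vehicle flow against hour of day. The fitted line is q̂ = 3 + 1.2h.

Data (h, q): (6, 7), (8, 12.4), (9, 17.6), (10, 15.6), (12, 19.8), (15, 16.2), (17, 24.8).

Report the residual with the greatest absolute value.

h=6: q̂ = 3 + 1.2·6 = 10.2; e = 7 − 10.2 = -3.2
h=8: q̂ = 3 + 1.2·8 = 12.6; e = 12.4 − 12.6 = -0.2
h=9: q̂ = 3 + 1.2·9 = 13.8; e = 17.6 − 13.8 = 3.8
h=10: q̂ = 3 + 1.2·10 = 15; e = 15.6 − 15 = 0.6
h=12: q̂ = 3 + 1.2·12 = 17.4; e = 19.8 − 17.4 = 2.4
h=15: q̂ = 3 + 1.2·15 = 21; e = 16.2 − 21 = -4.8
h=17: q̂ = 3 + 1.2·17 = 23.4; e = 24.8 − 23.4 = 1.4
Largest |e| is 4.8 at h = 15, residual -4.8.

e = -4.8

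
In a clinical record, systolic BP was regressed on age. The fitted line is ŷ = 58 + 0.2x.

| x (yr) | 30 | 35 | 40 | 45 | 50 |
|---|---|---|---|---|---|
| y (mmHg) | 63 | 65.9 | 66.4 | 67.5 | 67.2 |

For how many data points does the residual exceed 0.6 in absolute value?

x=30: ŷ = 58 + 0.2·30 = 64; e = 63 − 64 = -1
x=35: ŷ = 58 + 0.2·35 = 65; e = 65.9 − 65 = 0.9
x=40: ŷ = 58 + 0.2·40 = 66; e = 66.4 − 66 = 0.4
x=45: ŷ = 58 + 0.2·45 = 67; e = 67.5 − 67 = 0.5
x=50: ŷ = 58 + 0.2·50 = 68; e = 67.2 − 68 = -0.8
|e| > 0.6: x=30 (|e|=1), x=35 (|e|=0.9), x=50 (|e|=0.8) → 3

3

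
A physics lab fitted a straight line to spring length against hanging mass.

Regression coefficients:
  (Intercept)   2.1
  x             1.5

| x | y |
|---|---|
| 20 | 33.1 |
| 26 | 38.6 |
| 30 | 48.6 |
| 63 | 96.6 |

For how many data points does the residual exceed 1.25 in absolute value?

x=20: ŷ = 2.1 + 1.5·20 = 32.1; r = 33.1 − 32.1 = 1
x=26: ŷ = 2.1 + 1.5·26 = 41.1; r = 38.6 − 41.1 = -2.5
x=30: ŷ = 2.1 + 1.5·30 = 47.1; r = 48.6 − 47.1 = 1.5
x=63: ŷ = 2.1 + 1.5·63 = 96.6; r = 96.6 − 96.6 = 0
|r| > 1.25: x=26 (|r|=2.5), x=30 (|r|=1.5) → 2

2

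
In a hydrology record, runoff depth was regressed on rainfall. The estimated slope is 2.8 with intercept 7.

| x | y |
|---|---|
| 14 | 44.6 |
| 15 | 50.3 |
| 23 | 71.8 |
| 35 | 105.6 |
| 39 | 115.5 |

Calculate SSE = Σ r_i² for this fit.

SSE = 5.26

x=14: ŷ = 7 + 2.8·14 = 46.2; r = 44.6 − 46.2 = -1.6
x=15: ŷ = 7 + 2.8·15 = 49; r = 50.3 − 49 = 1.3
x=23: ŷ = 7 + 2.8·23 = 71.4; r = 71.8 − 71.4 = 0.4
x=35: ŷ = 7 + 2.8·35 = 105; r = 105.6 − 105 = 0.6
x=39: ŷ = 7 + 2.8·39 = 116.2; r = 115.5 − 116.2 = -0.7
SSE = 2.56 + 1.69 + 0.16 + 0.36 + 0.49 = 5.26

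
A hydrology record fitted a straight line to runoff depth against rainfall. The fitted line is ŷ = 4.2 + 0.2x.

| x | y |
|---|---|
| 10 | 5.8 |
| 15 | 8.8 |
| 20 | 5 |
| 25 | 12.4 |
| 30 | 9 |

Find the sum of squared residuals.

x=10: ŷ = 4.2 + 0.2·10 = 6.2; e = 5.8 − 6.2 = -0.4
x=15: ŷ = 4.2 + 0.2·15 = 7.2; e = 8.8 − 7.2 = 1.6
x=20: ŷ = 4.2 + 0.2·20 = 8.2; e = 5 − 8.2 = -3.2
x=25: ŷ = 4.2 + 0.2·25 = 9.2; e = 12.4 − 9.2 = 3.2
x=30: ŷ = 4.2 + 0.2·30 = 10.2; e = 9 − 10.2 = -1.2
SSE = 0.16 + 2.56 + 10.24 + 10.24 + 1.44 = 24.64

SSE = 24.64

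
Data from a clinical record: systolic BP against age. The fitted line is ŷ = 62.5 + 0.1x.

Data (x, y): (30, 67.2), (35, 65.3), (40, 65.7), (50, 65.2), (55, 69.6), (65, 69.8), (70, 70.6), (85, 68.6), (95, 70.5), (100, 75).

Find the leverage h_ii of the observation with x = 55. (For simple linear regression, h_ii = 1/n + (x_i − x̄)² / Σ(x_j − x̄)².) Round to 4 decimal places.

x̄ = (30 + 35 + 40 + 50 + 55 + 65 + 70 + 85 + 95 + 100)/10 = 62.5
Σ(x − x̄)² = 1056.25 + 756.25 + 506.25 + 156.25 + 56.25 + 6.25 + 56.25 + 506.25 + 1056.25 + 1406.25 = 5562.5
h = 1/10 + (-7.5)²/5562.5 = 0.1 + 0.0101124 = 0.1101

h = 0.1101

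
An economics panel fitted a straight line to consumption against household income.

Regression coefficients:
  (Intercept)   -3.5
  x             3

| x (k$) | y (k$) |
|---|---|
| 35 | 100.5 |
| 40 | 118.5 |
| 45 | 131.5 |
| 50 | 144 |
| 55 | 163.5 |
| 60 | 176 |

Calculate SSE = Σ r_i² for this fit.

SSE = 15.5

x=35: ŷ = -3.5 + 3·35 = 101.5; r = 100.5 − 101.5 = -1
x=40: ŷ = -3.5 + 3·40 = 116.5; r = 118.5 − 116.5 = 2
x=45: ŷ = -3.5 + 3·45 = 131.5; r = 131.5 − 131.5 = 0
x=50: ŷ = -3.5 + 3·50 = 146.5; r = 144 − 146.5 = -2.5
x=55: ŷ = -3.5 + 3·55 = 161.5; r = 163.5 − 161.5 = 2
x=60: ŷ = -3.5 + 3·60 = 176.5; r = 176 − 176.5 = -0.5
SSE = 1 + 4 + 0 + 6.25 + 4 + 0.25 = 15.5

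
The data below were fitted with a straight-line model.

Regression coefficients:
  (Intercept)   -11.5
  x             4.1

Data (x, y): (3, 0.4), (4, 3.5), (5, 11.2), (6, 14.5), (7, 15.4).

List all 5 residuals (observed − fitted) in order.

x=3: ŷ = -11.5 + 4.1·3 = 0.8; e = 0.4 − 0.8 = -0.4
x=4: ŷ = -11.5 + 4.1·4 = 4.9; e = 3.5 − 4.9 = -1.4
x=5: ŷ = -11.5 + 4.1·5 = 9; e = 11.2 − 9 = 2.2
x=6: ŷ = -11.5 + 4.1·6 = 13.1; e = 14.5 − 13.1 = 1.4
x=7: ŷ = -11.5 + 4.1·7 = 17.2; e = 15.4 − 17.2 = -1.8

-0.4, -1.4, 2.2, 1.4, -1.8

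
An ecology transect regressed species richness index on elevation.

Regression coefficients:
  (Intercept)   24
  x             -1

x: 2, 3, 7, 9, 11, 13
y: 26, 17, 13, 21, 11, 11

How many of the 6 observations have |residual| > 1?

x=2: ŷ = 24 − 2 = 22; e = 26 − 22 = 4
x=3: ŷ = 24 − 3 = 21; e = 17 − 21 = -4
x=7: ŷ = 24 − 7 = 17; e = 13 − 17 = -4
x=9: ŷ = 24 − 9 = 15; e = 21 − 15 = 6
x=11: ŷ = 24 − 11 = 13; e = 11 − 13 = -2
x=13: ŷ = 24 − 13 = 11; e = 11 − 11 = 0
|e| > 1: x=2 (|e|=4), x=3 (|e|=4), x=7 (|e|=4), x=9 (|e|=6), x=11 (|e|=2) → 5

5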